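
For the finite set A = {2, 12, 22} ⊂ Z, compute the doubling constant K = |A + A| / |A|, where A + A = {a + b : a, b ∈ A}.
K = |A + A| / |A| = 5/3

Enumerate A + A = {a + b : a, b ∈ A}. With |A| = 3, there are |A|^2 = 9 ordered sum pairs; collecting distinct values, A + A = {4, 14, 24, 34, 44}, so |A + A| = 5. Thus K = 5/3. Here |A + A| = 2|A| − 1 = 5, the minimum possible — so K = 5/3 is minimal, which holds iff A is an arithmetic progression.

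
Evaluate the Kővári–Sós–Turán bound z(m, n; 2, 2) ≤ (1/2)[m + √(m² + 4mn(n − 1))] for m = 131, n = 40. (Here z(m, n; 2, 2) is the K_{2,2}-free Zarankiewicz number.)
z(131, 40; 2, 2) ≤ (1/2)[131 + √(131² + 4·131·40·39)] = (1/2)[131 + √834601] = 522.2825

Kővári–Sós–Turán: let r_1, ..., r_131 be the row sums and z = Σ r_i the total number of 1s. Each pair of columns can share at most one row with both entries 1 (else a 2×2 all-ones block appears), so Σ_i C(r_i, 2) ≤ C(40, 2) = 780. By convexity Σ_i C(r_i, 2) ≥ 131·C(z/131, 2) = z(z − 131)/(2·131), giving z² − 131z − 131·40·39 ≤ 0 and hence z ≤ (1/2)[131 + √(17161 + 4·204360)] = (1/2)[131 + √834601] ≈ (1/2)(131 + 913.565) = 522.2825.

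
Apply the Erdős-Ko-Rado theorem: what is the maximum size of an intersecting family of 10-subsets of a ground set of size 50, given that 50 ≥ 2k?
max |F| = C(49, 9) = 2054455634

Erdős-Ko-Rado (1961): when n ≥ 2k, max |F| = C(n−1, k−1). The bound is attained by the star {A : i ∈ A} for any fixed i ∈ [n]. Here C(50−1, 10−1) = C(49, 9) = 2054455634.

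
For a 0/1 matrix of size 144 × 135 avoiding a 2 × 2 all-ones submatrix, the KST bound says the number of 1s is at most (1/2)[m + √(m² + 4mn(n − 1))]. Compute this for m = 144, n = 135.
z(144, 135; 2, 2) ≤ (1/2)[144 + √(144² + 4·144·135·134)] = (1/2)[144 + √10440576] = 1687.594

Kővári–Sós–Turán: let r_1, ..., r_144 be the row sums and z = Σ r_i the total number of 1s. Each pair of columns can share at most one row with both entries 1 (else a 2×2 all-ones block appears), so Σ_i C(r_i, 2) ≤ C(135, 2) = 9045. By convexity Σ_i C(r_i, 2) ≥ 144·C(z/144, 2) = z(z − 144)/(2·144), giving z² − 144z − 144·135·134 ≤ 0 and hence z ≤ (1/2)[144 + √(20736 + 4·2604960)] = (1/2)[144 + √10440576] ≈ (1/2)(144 + 3231.188) = 1687.594.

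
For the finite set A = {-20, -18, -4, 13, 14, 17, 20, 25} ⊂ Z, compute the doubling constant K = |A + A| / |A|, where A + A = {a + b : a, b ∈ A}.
K = |A + A| / |A| = 35/8

Enumerate A + A = {a + b : a, b ∈ A}. With |A| = 8, there are |A|^2 = 64 ordered sum pairs; collecting distinct values, A + A = {-40, -38, -36, -24, -22, -8, -7, -6, -5, -4, -3, -1, 0, 2, 5, 7, 9, 10, 13, 16, 21, 26, 27, 28, 30, 31, 33, 34, 37, 38, 39, 40, 42, 45, 50}, so |A + A| = 35. Thus K = 35/8. For comparison, the minimum possible |A + A| over all 8-element sets is 2·8 − 1 = 15 (so min K = 15/8), attained only by arithmetic progressions.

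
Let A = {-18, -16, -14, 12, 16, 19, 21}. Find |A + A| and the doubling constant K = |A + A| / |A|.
K = |A + A| / |A| = 24/7

Enumerate A + A = {a + b : a, b ∈ A}. With |A| = 7, there are |A|^2 = 49 ordered sum pairs; collecting distinct values, A + A = {-36, -34, -32, -30, -28, -6, -4, -2, 0, 1, 2, 3, 5, 7, 24, 28, 31, 32, 33, 35, 37, 38, 40, 42}, so |A + A| = 24. Thus K = 24/7. For comparison, the minimum possible |A + A| over all 7-element sets is 2·7 − 1 = 13 (so min K = 13/7), attained only by arithmetic progressions.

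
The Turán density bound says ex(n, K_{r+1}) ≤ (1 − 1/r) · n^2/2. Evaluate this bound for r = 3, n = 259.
Turán density bound = (2/3) · 259^2/2 = 67081/3 ≈ 22360.3333

Turán's theorem: ex(n, K_{r+1}) is achieved by the complete r-partite Turán graph T(n, r) with parts as balanced as possible, and is at most (1 − 1/r) · n^2/2. For r = 3, n = 259: the density bound is (2/3) · 67081/2 = 67081/3 ≈ 22360.3333. The integer-valued extremum is e(T(259, 3)) = 22360, which is strictly less than the density bound 67081/3 since 3 ∤ 259 (the parts of T(259, 3) cannot all be equal).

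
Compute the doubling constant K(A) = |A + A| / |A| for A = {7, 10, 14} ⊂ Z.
K = |A + A| / |A| = 6/3 = 2

Enumerate A + A = {a + b : a, b ∈ A}. With |A| = 3, there are |A|^2 = 9 ordered sum pairs; collecting distinct values, A + A = {14, 17, 20, 21, 24, 28}, so |A + A| = 6. Thus K = 6/3 = 2. For comparison, the minimum possible |A + A| over all 3-element sets is 2·3 − 1 = 5 (so min K = 5/3), attained only by arithmetic progressions.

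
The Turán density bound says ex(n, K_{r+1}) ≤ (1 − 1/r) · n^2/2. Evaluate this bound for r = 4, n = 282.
Turán density bound = (3/4) · 282^2/2 = 59643/2 ≈ 29821.5

Turán's theorem: ex(n, K_{r+1}) is achieved by the complete r-partite Turán graph T(n, r) with parts as balanced as possible, and is at most (1 − 1/r) · n^2/2. For r = 4, n = 282: the density bound is (3/4) · 79524/2 = 59643/2 ≈ 29821.5. The integer-valued extremum is e(T(282, 4)) = 29821, which is strictly less than the density bound 59643/2 since 4 ∤ 282 (the parts of T(282, 4) cannot all be equal).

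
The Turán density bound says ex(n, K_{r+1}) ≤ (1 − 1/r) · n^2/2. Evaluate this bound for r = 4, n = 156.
Turán density bound = (3/4) · 156^2/2 = 9126

Turán's theorem: ex(n, K_{r+1}) is achieved by the complete r-partite Turán graph T(n, r) with parts as balanced as possible, and is at most (1 − 1/r) · n^2/2. For r = 4, n = 156: the density bound is (3/4) · 24336/2 = 9126. Since 4 ∣ 156, the Turán graph T(156, 4) has parts of equal size 39, and its edge count e(T(156, 4)) = 9126 attains the density bound exactly.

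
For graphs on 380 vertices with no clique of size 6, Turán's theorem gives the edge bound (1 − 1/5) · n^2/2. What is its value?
Turán density bound = (4/5) · 380^2/2 = 57760

Turán's theorem: ex(n, K_{r+1}) is achieved by the complete r-partite Turán graph T(n, r) with parts as balanced as possible, and is at most (1 − 1/r) · n^2/2. For r = 5, n = 380: the density bound is (4/5) · 144400/2 = 57760. Since 5 ∣ 380, the Turán graph T(380, 5) has parts of equal size 76, and its edge count e(T(380, 5)) = 57760 attains the density bound exactly.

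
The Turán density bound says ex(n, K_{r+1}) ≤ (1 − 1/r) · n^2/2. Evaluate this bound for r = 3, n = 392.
Turán density bound = (2/3) · 392^2/2 = 153664/3 ≈ 51221.3333

Turán's theorem: ex(n, K_{r+1}) is achieved by the complete r-partite Turán graph T(n, r) with parts as balanced as possible, and is at most (1 − 1/r) · n^2/2. For r = 3, n = 392: the density bound is (2/3) · 153664/2 = 153664/3 ≈ 51221.3333. The integer-valued extremum is e(T(392, 3)) = 51221, which is strictly less than the density bound 153664/3 since 3 ∤ 392 (the parts of T(392, 3) cannot all be equal).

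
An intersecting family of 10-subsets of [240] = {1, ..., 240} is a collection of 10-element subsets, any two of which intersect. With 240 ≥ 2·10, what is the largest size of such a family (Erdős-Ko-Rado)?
max |F| = C(239, 9) = 6020211924023297

The Erdős-Ko-Rado theorem states: for n ≥ 2k, an intersecting family of k-subsets of an n-element set has size at most C(n − 1, k − 1), with equality for 'star' families {A ⊆ [n] : |A| = k, i ∈ A} (fix an element i). For n = 240, k = 10: C(239, 9) = 6020211924023297.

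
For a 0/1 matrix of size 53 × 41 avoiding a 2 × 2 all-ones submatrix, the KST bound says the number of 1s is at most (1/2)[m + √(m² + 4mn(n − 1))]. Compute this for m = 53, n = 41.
z(53, 41; 2, 2) ≤ (1/2)[53 + √(53² + 4·53·41·40)] = (1/2)[53 + √350489] = 322.5106

Kővári–Sós–Turán: let r_1, ..., r_53 be the row sums and z = Σ r_i the total number of 1s. Each pair of columns can share at most one row with both entries 1 (else a 2×2 all-ones block appears), so Σ_i C(r_i, 2) ≤ C(41, 2) = 820. By convexity Σ_i C(r_i, 2) ≥ 53·C(z/53, 2) = z(z − 53)/(2·53), giving z² − 53z − 53·41·40 ≤ 0 and hence z ≤ (1/2)[53 + √(2809 + 4·86920)] = (1/2)[53 + √350489] ≈ (1/2)(53 + 592.0211) = 322.5106.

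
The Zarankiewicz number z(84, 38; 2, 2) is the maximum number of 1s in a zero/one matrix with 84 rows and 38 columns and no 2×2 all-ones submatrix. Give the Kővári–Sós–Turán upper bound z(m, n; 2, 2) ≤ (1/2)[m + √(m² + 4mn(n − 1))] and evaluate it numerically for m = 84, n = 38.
z(84, 38; 2, 2) ≤ (1/2)[84 + √(84² + 4·84·38·37)] = (1/2)[84 + √479472] = 388.2196

Kővári–Sós–Turán: let r_1, ..., r_84 be the row sums and z = Σ r_i the total number of 1s. Each pair of columns can share at most one row with both entries 1 (else a 2×2 all-ones block appears), so Σ_i C(r_i, 2) ≤ C(38, 2) = 703. By convexity Σ_i C(r_i, 2) ≥ 84·C(z/84, 2) = z(z − 84)/(2·84), giving z² − 84z − 84·38·37 ≤ 0 and hence z ≤ (1/2)[84 + √(7056 + 4·118104)] = (1/2)[84 + √479472] ≈ (1/2)(84 + 692.4392) = 388.2196.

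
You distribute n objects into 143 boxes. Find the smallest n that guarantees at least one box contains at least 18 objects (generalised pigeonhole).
n = (18 − 1)·143 + 1 = 2432

By the generalised pigeonhole principle, to guarantee some box contains ≥ r objects we need more than (r − 1) · k objects total. Threshold: n = (r − 1) · k + 1. With r = 18 and k = 143: n = 17 · 143 + 1 = 2431 + 1 = 2432. For n = 2431 = 17 · 143, we can put exactly 17 objects in every box, avoiding 18 in any single one — so 2432 is tight.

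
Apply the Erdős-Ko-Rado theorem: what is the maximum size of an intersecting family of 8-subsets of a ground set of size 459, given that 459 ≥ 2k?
max |F| = C(458, 7) = 800976677436728

Erdős-Ko-Rado (1961): when n ≥ 2k, max |F| = C(n−1, k−1). The bound is attained by the star {A : i ∈ A} for any fixed i ∈ [n]. Here C(459−1, 8−1) = C(458, 7) = 800976677436728.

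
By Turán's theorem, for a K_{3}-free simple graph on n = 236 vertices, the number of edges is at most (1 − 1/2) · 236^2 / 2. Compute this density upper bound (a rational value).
Turán density bound = (1/2) · 236^2/2 = 13924

Turán's theorem: ex(n, K_{r+1}) is achieved by the complete r-partite Turán graph T(n, r) with parts as balanced as possible, and is at most (1 − 1/r) · n^2/2. For r = 2, n = 236: the density bound is (1/2) · 55696/2 = 13924. Since 2 ∣ 236, the Turán graph T(236, 2) has parts of equal size 118, and its edge count e(T(236, 2)) = 13924 attains the density bound exactly.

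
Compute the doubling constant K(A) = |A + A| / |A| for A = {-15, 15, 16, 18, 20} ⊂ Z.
K = |A + A| / |A| = 14/5

Enumerate A + A = {a + b : a, b ∈ A}. With |A| = 5, there are |A|^2 = 25 ordered sum pairs; collecting distinct values, A + A = {-30, 0, 1, 3, 5, 30, 31, 32, 33, 34, 35, 36, 38, 40}, so |A + A| = 14. Thus K = 14/5. For comparison, the minimum possible |A + A| over all 5-element sets is 2·5 − 1 = 9 (so min K = 9/5), attained only by arithmetic progressions.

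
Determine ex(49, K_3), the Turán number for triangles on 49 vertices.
ex(49, K_3) = ⌊49^2/4⌋ = 600

Mantel (1907): a triangle-free graph on n vertices has at most ⌊n^2/4⌋ edges, with equality for the complete bipartite graph K_{⌊n/2⌋, ⌈n/2⌉}. For n = 49: ⌊49^2/4⌋ = ⌊2401/4⌋ = 600. The extremal graph is K_{24, 25}, which has 24·25 = 600 edges.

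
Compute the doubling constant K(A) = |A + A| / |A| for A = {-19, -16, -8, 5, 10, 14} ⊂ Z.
K = |A + A| / |A| = 21/6 = 7/2

Enumerate A + A = {a + b : a, b ∈ A}. With |A| = 6, there are |A|^2 = 36 ordered sum pairs; collecting distinct values, A + A = {-38, -35, -32, -27, -24, -16, -14, -11, -9, -6, -5, -3, -2, 2, 6, 10, 15, 19, 20, 24, 28}, so |A + A| = 21. Thus K = 21/6 = 7/2. For comparison, the minimum possible |A + A| over all 6-element sets is 2·6 − 1 = 11 (so min K = 11/6), attained only by arithmetic progressions.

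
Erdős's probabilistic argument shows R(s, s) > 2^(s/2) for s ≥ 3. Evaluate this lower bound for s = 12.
2^(12/2) = 64; so R(12, 12) > 64

Colour each edge of K_n uniformly at random with red/blue. The expected number of monochromatic K_12 is C(n, 12) · 2 · 2^(−C(12,2)). If C(n, 12) · 2^(1 − C(12,2)) < 1, then with positive probability no monochromatic K_12 exists, so R(12, 12) > n. The standard estimate C(n, 12) ≤ n^12/12! shows this inequality holds whenever n ≤ 2^(12/2) (since 12! · 2^(C(12,2) − 1) > 2^(12^2/2) ≥ n^12). Hence R(12, 12) > 2^(12/2) = 64.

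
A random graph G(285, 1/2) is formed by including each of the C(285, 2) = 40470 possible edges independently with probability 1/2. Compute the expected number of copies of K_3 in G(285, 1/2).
E[# K_3] = C(285, 3) · (1/2)^C(3, 2) = 3817670 / 2^3 = 1908835/4 = 477208.75

For each 3-subset S of vertices (there are C(285, 3) = 3817670 such S), let X_S = 1 if S induces a K_3 (all C(3, 2) = 3 edges present). Then P(X_S = 1) = (1/2)^3 = 1/8. By linearity of expectation, E[# K_3] = C(285, 3) · (1/2)^3 = 3817670 / 8 = 1908835/4 = 477208.75.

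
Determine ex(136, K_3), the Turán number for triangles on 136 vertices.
ex(136, K_3) = ⌊136^2/4⌋ = 4624

Mantel (1907): a triangle-free graph on n vertices has at most ⌊n^2/4⌋ edges, with equality for the complete bipartite graph K_{⌊n/2⌋, ⌈n/2⌉}. For n = 136: ⌊136^2/4⌋ = ⌊18496/4⌋ = 4624. The extremal graph is K_{68, 68}, which has 68·68 = 4624 edges.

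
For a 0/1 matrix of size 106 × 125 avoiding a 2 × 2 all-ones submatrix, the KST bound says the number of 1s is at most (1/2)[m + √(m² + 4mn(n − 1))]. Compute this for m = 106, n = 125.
z(106, 125; 2, 2) ≤ (1/2)[106 + √(106² + 4·106·125·124)] = (1/2)[106 + √6583236] = 1335.8909

Kővári–Sós–Turán: let r_1, ..., r_106 be the row sums and z = Σ r_i the total number of 1s. Each pair of columns can share at most one row with both entries 1 (else a 2×2 all-ones block appears), so Σ_i C(r_i, 2) ≤ C(125, 2) = 7750. By convexity Σ_i C(r_i, 2) ≥ 106·C(z/106, 2) = z(z − 106)/(2·106), giving z² − 106z − 106·125·124 ≤ 0 and hence z ≤ (1/2)[106 + √(11236 + 4·1643000)] = (1/2)[106 + √6583236] ≈ (1/2)(106 + 2565.7818) = 1335.8909.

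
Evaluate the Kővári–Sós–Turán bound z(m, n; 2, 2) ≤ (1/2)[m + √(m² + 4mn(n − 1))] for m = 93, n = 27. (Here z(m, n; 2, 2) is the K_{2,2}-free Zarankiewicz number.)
z(93, 27; 2, 2) ≤ (1/2)[93 + √(93² + 4·93·27·26)] = (1/2)[93 + √269793] = 306.208

Kővári–Sós–Turán: let r_1, ..., r_93 be the row sums and z = Σ r_i the total number of 1s. Each pair of columns can share at most one row with both entries 1 (else a 2×2 all-ones block appears), so Σ_i C(r_i, 2) ≤ C(27, 2) = 351. By convexity Σ_i C(r_i, 2) ≥ 93·C(z/93, 2) = z(z − 93)/(2·93), giving z² − 93z − 93·27·26 ≤ 0 and hence z ≤ (1/2)[93 + √(8649 + 4·65286)] = (1/2)[93 + √269793] ≈ (1/2)(93 + 519.416) = 306.208.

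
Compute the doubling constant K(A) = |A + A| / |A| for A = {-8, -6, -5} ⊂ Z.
K = |A + A| / |A| = 6/3 = 2

Enumerate A + A = {a + b : a, b ∈ A}. With |A| = 3, there are |A|^2 = 9 ordered sum pairs; collecting distinct values, A + A = {-16, -14, -13, -12, -11, -10}, so |A + A| = 6. Thus K = 6/3 = 2. For comparison, the minimum possible |A + A| over all 3-element sets is 2·3 − 1 = 5 (so min K = 5/3), attained only by arithmetic progressions.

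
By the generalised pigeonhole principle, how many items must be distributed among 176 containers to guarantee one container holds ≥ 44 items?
n = (44 − 1)·176 + 1 = 7569

By the generalised pigeonhole principle, to guarantee some box contains ≥ r objects we need more than (r − 1) · k objects total. Threshold: n = (r − 1) · k + 1. With r = 44 and k = 176: n = 43 · 176 + 1 = 7568 + 1 = 7569. For n = 7568 = 43 · 176, we can put exactly 43 objects in every box, avoiding 44 in any single one — so 7569 is tight.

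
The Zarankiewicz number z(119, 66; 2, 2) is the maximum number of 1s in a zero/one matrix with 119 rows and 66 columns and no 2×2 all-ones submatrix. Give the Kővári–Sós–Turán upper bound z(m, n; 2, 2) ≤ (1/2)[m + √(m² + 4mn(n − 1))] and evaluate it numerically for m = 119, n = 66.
z(119, 66; 2, 2) ≤ (1/2)[119 + √(119² + 4·119·66·65)] = (1/2)[119 + √2056201] = 776.473

Kővári–Sós–Turán: let r_1, ..., r_119 be the row sums and z = Σ r_i the total number of 1s. Each pair of columns can share at most one row with both entries 1 (else a 2×2 all-ones block appears), so Σ_i C(r_i, 2) ≤ C(66, 2) = 2145. By convexity Σ_i C(r_i, 2) ≥ 119·C(z/119, 2) = z(z − 119)/(2·119), giving z² − 119z − 119·66·65 ≤ 0 and hence z ≤ (1/2)[119 + √(14161 + 4·510510)] = (1/2)[119 + √2056201] ≈ (1/2)(119 + 1433.946) = 776.473.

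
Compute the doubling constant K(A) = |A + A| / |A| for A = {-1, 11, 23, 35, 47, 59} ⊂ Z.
K = |A + A| / |A| = 11/6

Enumerate A + A = {a + b : a, b ∈ A}. With |A| = 6, there are |A|^2 = 36 ordered sum pairs; collecting distinct values, A + A = {-2, 10, 22, 34, 46, 58, 70, 82, 94, 106, 118}, so |A + A| = 11. Thus K = 11/6. Here |A + A| = 2|A| − 1 = 11, the minimum possible — so K = 11/6 is minimal, which holds iff A is an arithmetic progression.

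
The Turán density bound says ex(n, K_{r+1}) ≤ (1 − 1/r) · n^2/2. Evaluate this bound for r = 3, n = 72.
Turán density bound = (2/3) · 72^2/2 = 1728

Turán's theorem: ex(n, K_{r+1}) is achieved by the complete r-partite Turán graph T(n, r) with parts as balanced as possible, and is at most (1 − 1/r) · n^2/2. For r = 3, n = 72: the density bound is (2/3) · 5184/2 = 1728. Since 3 ∣ 72, the Turán graph T(72, 3) has parts of equal size 24, and its edge count e(T(72, 3)) = 1728 attains the density bound exactly.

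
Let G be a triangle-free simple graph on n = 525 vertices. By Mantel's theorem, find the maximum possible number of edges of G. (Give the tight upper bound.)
ex(525, K_3) = ⌊525^2/4⌋ = 68906

Mantel (1907): a triangle-free graph on n vertices has at most ⌊n^2/4⌋ edges, with equality for the complete bipartite graph K_{⌊n/2⌋, ⌈n/2⌉}. For n = 525: ⌊525^2/4⌋ = ⌊275625/4⌋ = 68906. The extremal graph is K_{262, 263}, which has 262·263 = 68906 edges.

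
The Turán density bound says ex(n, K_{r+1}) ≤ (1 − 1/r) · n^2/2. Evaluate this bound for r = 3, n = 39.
Turán density bound = (2/3) · 39^2/2 = 507

Turán's theorem: ex(n, K_{r+1}) is achieved by the complete r-partite Turán graph T(n, r) with parts as balanced as possible, and is at most (1 − 1/r) · n^2/2. For r = 3, n = 39: the density bound is (2/3) · 1521/2 = 507. Since 3 ∣ 39, the Turán graph T(39, 3) has parts of equal size 13, and its edge count e(T(39, 3)) = 507 attains the density bound exactly.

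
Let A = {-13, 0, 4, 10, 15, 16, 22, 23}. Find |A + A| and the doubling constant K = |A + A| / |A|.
K = |A + A| / |A| = 31/8

Enumerate A + A = {a + b : a, b ∈ A}. With |A| = 8, there are |A|^2 = 64 ordered sum pairs; collecting distinct values, A + A = {-26, -13, -9, -3, 0, 2, 3, 4, 8, 9, 10, 14, 15, 16, 19, 20, 22, 23, 25, 26, 27, 30, 31, 32, 33, 37, 38, 39, 44, 45, 46}, so |A + A| = 31. Thus K = 31/8. For comparison, the minimum possible |A + A| over all 8-element sets is 2·8 − 1 = 15 (so min K = 15/8), attained only by arithmetic progressions.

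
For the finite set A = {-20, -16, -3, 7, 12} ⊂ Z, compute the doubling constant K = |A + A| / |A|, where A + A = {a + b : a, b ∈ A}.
K = |A + A| / |A| = 15/5 = 3

Enumerate A + A = {a + b : a, b ∈ A}. With |A| = 5, there are |A|^2 = 25 ordered sum pairs; collecting distinct values, A + A = {-40, -36, -32, -23, -19, -13, -9, -8, -6, -4, 4, 9, 14, 19, 24}, so |A + A| = 15. Thus K = 15/5 = 3. For comparison, the minimum possible |A + A| over all 5-element sets is 2·5 − 1 = 9 (so min K = 9/5), attained only by arithmetic progressions.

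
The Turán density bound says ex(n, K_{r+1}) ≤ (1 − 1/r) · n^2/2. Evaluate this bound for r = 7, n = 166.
Turán density bound = (6/7) · 166^2/2 = 82668/7 ≈ 11809.7143

Turán's theorem: ex(n, K_{r+1}) is achieved by the complete r-partite Turán graph T(n, r) with parts as balanced as possible, and is at most (1 − 1/r) · n^2/2. For r = 7, n = 166: the density bound is (6/7) · 27556/2 = 82668/7 ≈ 11809.7143. The integer-valued extremum is e(T(166, 7)) = 11809, which is strictly less than the density bound 82668/7 since 7 ∤ 166 (the parts of T(166, 7) cannot all be equal).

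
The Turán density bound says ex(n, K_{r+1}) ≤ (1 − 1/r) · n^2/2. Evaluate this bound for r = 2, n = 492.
Turán density bound = (1/2) · 492^2/2 = 60516

Turán's theorem: ex(n, K_{r+1}) is achieved by the complete r-partite Turán graph T(n, r) with parts as balanced as possible, and is at most (1 − 1/r) · n^2/2. For r = 2, n = 492: the density bound is (1/2) · 242064/2 = 60516. Since 2 ∣ 492, the Turán graph T(492, 2) has parts of equal size 246, and its edge count e(T(492, 2)) = 60516 attains the density bound exactly.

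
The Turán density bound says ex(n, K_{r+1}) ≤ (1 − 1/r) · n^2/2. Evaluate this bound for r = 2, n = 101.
Turán density bound = (1/2) · 101^2/2 = 10201/4 ≈ 2550.25

Turán's theorem: ex(n, K_{r+1}) is achieved by the complete r-partite Turán graph T(n, r) with parts as balanced as possible, and is at most (1 − 1/r) · n^2/2. For r = 2, n = 101: the density bound is (1/2) · 10201/2 = 10201/4 ≈ 2550.25. The integer-valued extremum is e(T(101, 2)) = 2550, which is strictly less than the density bound 10201/4 since 2 ∤ 101 (the parts of T(101, 2) cannot all be equal).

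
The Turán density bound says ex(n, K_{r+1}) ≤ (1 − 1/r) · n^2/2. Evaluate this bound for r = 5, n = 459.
Turán density bound = (4/5) · 459^2/2 = 421362/5 ≈ 84272.4

Turán's theorem: ex(n, K_{r+1}) is achieved by the complete r-partite Turán graph T(n, r) with parts as balanced as possible, and is at most (1 − 1/r) · n^2/2. For r = 5, n = 459: the density bound is (4/5) · 210681/2 = 421362/5 ≈ 84272.4. The integer-valued extremum is e(T(459, 5)) = 84272, which is strictly less than the density bound 421362/5 since 5 ∤ 459 (the parts of T(459, 5) cannot all be equal).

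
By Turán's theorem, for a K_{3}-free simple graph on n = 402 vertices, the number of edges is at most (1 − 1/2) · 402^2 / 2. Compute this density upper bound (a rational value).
Turán density bound = (1/2) · 402^2/2 = 40401

Turán's theorem: ex(n, K_{r+1}) is achieved by the complete r-partite Turán graph T(n, r) with parts as balanced as possible, and is at most (1 − 1/r) · n^2/2. For r = 2, n = 402: the density bound is (1/2) · 161604/2 = 40401. Since 2 ∣ 402, the Turán graph T(402, 2) has parts of equal size 201, and its edge count e(T(402, 2)) = 40401 attains the density bound exactly.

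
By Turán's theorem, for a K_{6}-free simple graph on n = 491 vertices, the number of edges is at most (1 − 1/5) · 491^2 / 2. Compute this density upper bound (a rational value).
Turán density bound = (4/5) · 491^2/2 = 482162/5 ≈ 96432.4

Turán's theorem: ex(n, K_{r+1}) is achieved by the complete r-partite Turán graph T(n, r) with parts as balanced as possible, and is at most (1 − 1/r) · n^2/2. For r = 5, n = 491: the density bound is (4/5) · 241081/2 = 482162/5 ≈ 96432.4. The integer-valued extremum is e(T(491, 5)) = 96432, which is strictly less than the density bound 482162/5 since 5 ∤ 491 (the parts of T(491, 5) cannot all be equal).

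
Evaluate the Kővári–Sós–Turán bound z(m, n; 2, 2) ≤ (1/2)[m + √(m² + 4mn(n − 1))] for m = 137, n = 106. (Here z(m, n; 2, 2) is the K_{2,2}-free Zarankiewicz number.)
z(137, 106; 2, 2) ≤ (1/2)[137 + √(137² + 4·137·106·105)] = (1/2)[137 + √6118009] = 1305.2305

Kővári–Sós–Turán: let r_1, ..., r_137 be the row sums and z = Σ r_i the total number of 1s. Each pair of columns can share at most one row with both entries 1 (else a 2×2 all-ones block appears), so Σ_i C(r_i, 2) ≤ C(106, 2) = 5565. By convexity Σ_i C(r_i, 2) ≥ 137·C(z/137, 2) = z(z − 137)/(2·137), giving z² − 137z − 137·106·105 ≤ 0 and hence z ≤ (1/2)[137 + √(18769 + 4·1524810)] = (1/2)[137 + √6118009] ≈ (1/2)(137 + 2473.4609) = 1305.2305.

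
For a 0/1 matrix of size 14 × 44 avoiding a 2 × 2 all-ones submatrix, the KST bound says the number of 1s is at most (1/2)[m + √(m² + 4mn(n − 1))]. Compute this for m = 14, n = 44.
z(14, 44; 2, 2) ≤ (1/2)[14 + √(14² + 4·14·44·43)] = (1/2)[14 + √106148] = 169.9018

Kővári–Sós–Turán: let r_1, ..., r_14 be the row sums and z = Σ r_i the total number of 1s. Each pair of columns can share at most one row with both entries 1 (else a 2×2 all-ones block appears), so Σ_i C(r_i, 2) ≤ C(44, 2) = 946. By convexity Σ_i C(r_i, 2) ≥ 14·C(z/14, 2) = z(z − 14)/(2·14), giving z² − 14z − 14·44·43 ≤ 0 and hence z ≤ (1/2)[14 + √(196 + 4·26488)] = (1/2)[14 + √106148] ≈ (1/2)(14 + 325.8036) = 169.9018.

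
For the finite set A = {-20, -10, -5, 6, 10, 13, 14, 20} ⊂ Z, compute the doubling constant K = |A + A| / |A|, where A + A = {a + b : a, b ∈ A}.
K = |A + A| / |A| = 32/8 = 4

Enumerate A + A = {a + b : a, b ∈ A}. With |A| = 8, there are |A|^2 = 64 ordered sum pairs; collecting distinct values, A + A = {-40, -30, -25, -20, -15, -14, -10, -7, -6, -4, 0, 1, 3, 4, 5, 8, 9, 10, 12, 15, 16, 19, 20, 23, 24, 26, 27, 28, 30, 33, 34, 40}, so |A + A| = 32. Thus K = 32/8 = 4. For comparison, the minimum possible |A + A| over all 8-element sets is 2·8 − 1 = 15 (so min K = 15/8), attained only by arithmetic progressions.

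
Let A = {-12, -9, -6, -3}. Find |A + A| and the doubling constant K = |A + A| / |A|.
K = |A + A| / |A| = 7/4

Enumerate A + A = {a + b : a, b ∈ A}. With |A| = 4, there are |A|^2 = 16 ordered sum pairs; collecting distinct values, A + A = {-24, -21, -18, -15, -12, -9, -6}, so |A + A| = 7. Thus K = 7/4. Here |A + A| = 2|A| − 1 = 7, the minimum possible — so K = 7/4 is minimal, which holds iff A is an arithmetic progression.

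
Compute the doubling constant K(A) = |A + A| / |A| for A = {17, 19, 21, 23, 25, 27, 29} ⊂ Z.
K = |A + A| / |A| = 13/7

Enumerate A + A = {a + b : a, b ∈ A}. With |A| = 7, there are |A|^2 = 49 ordered sum pairs; collecting distinct values, A + A = {34, 36, 38, 40, 42, 44, 46, 48, 50, 52, 54, 56, 58}, so |A + A| = 13. Thus K = 13/7. Here |A + A| = 2|A| − 1 = 13, the minimum possible — so K = 13/7 is minimal, which holds iff A is an arithmetic progression.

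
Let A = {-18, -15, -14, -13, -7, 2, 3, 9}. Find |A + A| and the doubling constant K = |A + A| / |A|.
K = |A + A| / |A| = 31/8

Enumerate A + A = {a + b : a, b ∈ A}. With |A| = 8, there are |A|^2 = 64 ordered sum pairs; collecting distinct values, A + A = {-36, -33, -32, -31, -30, -29, -28, -27, -26, -25, -22, -21, -20, -16, -15, -14, -13, -12, -11, -10, -9, -6, -5, -4, 2, 4, 5, 6, 11, 12, 18}, so |A + A| = 31. Thus K = 31/8. For comparison, the minimum possible |A + A| over all 8-element sets is 2·8 − 1 = 15 (so min K = 15/8), attained only by arithmetic progressions.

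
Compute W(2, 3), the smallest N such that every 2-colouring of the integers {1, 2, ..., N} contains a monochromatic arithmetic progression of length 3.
W(2, 3) = 9

Lower bound: the 2-colouring RRBBRRBB of {1, ..., 8} (R at positions {1, 2, 5, 6}, B at {3, 4, 7, 8}) contains no monochromatic 3-term AP, so W(2, 3) > 8. Upper bound: a case analysis on any 2-colouring of {1, ..., 9} forces such an AP. Hence W(2, 3) = 9.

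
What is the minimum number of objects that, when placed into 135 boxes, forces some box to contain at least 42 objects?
n = (42 − 1)·135 + 1 = 5536

By the generalised pigeonhole principle, to guarantee some box contains ≥ r objects we need more than (r − 1) · k objects total. Threshold: n = (r − 1) · k + 1. With r = 42 and k = 135: n = 41 · 135 + 1 = 5535 + 1 = 5536. For n = 5535 = 41 · 135, we can put exactly 41 objects in every box, avoiding 42 in any single one — so 5536 is tight.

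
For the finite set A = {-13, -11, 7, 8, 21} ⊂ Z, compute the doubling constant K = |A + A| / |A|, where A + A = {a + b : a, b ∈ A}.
K = |A + A| / |A| = 15/5 = 3

Enumerate A + A = {a + b : a, b ∈ A}. With |A| = 5, there are |A|^2 = 25 ordered sum pairs; collecting distinct values, A + A = {-26, -24, -22, -6, -5, -4, -3, 8, 10, 14, 15, 16, 28, 29, 42}, so |A + A| = 15. Thus K = 15/5 = 3. For comparison, the minimum possible |A + A| over all 5-element sets is 2·5 − 1 = 9 (so min K = 9/5), attained only by arithmetic progressions.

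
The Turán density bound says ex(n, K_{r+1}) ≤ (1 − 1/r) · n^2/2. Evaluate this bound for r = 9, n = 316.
Turán density bound = (8/9) · 316^2/2 = 399424/9 ≈ 44380.4444

Turán's theorem: ex(n, K_{r+1}) is achieved by the complete r-partite Turán graph T(n, r) with parts as balanced as possible, and is at most (1 − 1/r) · n^2/2. For r = 9, n = 316: the density bound is (8/9) · 99856/2 = 399424/9 ≈ 44380.4444. The integer-valued extremum is e(T(316, 9)) = 44380, which is strictly less than the density bound 399424/9 since 9 ∤ 316 (the parts of T(316, 9) cannot all be equal).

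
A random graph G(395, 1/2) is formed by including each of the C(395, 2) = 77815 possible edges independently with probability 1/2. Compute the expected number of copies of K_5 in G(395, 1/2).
E[# K_5] = C(395, 5) · (1/2)^C(5, 2) = 78120937454 / 2^10 = 39060468727/512 ≈ 76289977.982422

For each 5-subset S of vertices (there are C(395, 5) = 78120937454 such S), let X_S = 1 if S induces a K_5 (all C(5, 2) = 10 edges present). Then P(X_S = 1) = (1/2)^10 = 1/1024. By linearity of expectation, E[# K_5] = C(395, 5) · (1/2)^10 = 78120937454 / 1024 = 39060468727/512 ≈ 76289977.982422.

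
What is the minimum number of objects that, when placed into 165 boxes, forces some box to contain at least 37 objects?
n = (37 − 1)·165 + 1 = 5941

By the generalised pigeonhole principle, to guarantee some box contains ≥ r objects we need more than (r − 1) · k objects total. Threshold: n = (r − 1) · k + 1. With r = 37 and k = 165: n = 36 · 165 + 1 = 5940 + 1 = 5941. For n = 5940 = 36 · 165, we can put exactly 36 objects in every box, avoiding 37 in any single one — so 5941 is tight.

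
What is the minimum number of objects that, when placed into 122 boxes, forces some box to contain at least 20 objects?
n = (20 − 1)·122 + 1 = 2319

By the generalised pigeonhole principle, to guarantee some box contains ≥ r objects we need more than (r − 1) · k objects total. Threshold: n = (r − 1) · k + 1. With r = 20 and k = 122: n = 19 · 122 + 1 = 2318 + 1 = 2319. For n = 2318 = 19 · 122, we can put exactly 19 objects in every box, avoiding 20 in any single one — so 2319 is tight.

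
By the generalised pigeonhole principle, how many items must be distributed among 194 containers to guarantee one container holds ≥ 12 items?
n = (12 − 1)·194 + 1 = 2135

By the generalised pigeonhole principle, to guarantee some box contains ≥ r objects we need more than (r − 1) · k objects total. Threshold: n = (r − 1) · k + 1. With r = 12 and k = 194: n = 11 · 194 + 1 = 2134 + 1 = 2135. For n = 2134 = 11 · 194, we can put exactly 11 objects in every box, avoiding 12 in any single one — so 2135 is tight.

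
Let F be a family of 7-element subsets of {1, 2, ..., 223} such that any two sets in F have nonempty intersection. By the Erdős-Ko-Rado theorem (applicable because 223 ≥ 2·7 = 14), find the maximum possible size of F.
max |F| = C(222, 6) = 155308696543

The Erdős-Ko-Rado theorem states: for n ≥ 2k, an intersecting family of k-subsets of an n-element set has size at most C(n − 1, k − 1), with equality for 'star' families {A ⊆ [n] : |A| = k, i ∈ A} (fix an element i). For n = 223, k = 7: C(222, 6) = 155308696543.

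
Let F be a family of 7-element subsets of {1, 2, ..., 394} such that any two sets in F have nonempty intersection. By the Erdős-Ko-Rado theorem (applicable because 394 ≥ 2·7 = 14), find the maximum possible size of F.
max |F| = C(393, 6) = 4924575638164

The Erdős-Ko-Rado theorem states: for n ≥ 2k, an intersecting family of k-subsets of an n-element set has size at most C(n − 1, k − 1), with equality for 'star' families {A ⊆ [n] : |A| = k, i ∈ A} (fix an element i). For n = 394, k = 7: C(393, 6) = 4924575638164.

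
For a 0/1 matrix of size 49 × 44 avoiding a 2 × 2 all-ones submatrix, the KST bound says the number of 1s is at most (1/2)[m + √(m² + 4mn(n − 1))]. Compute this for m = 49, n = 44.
z(49, 44; 2, 2) ≤ (1/2)[49 + √(49² + 4·49·44·43)] = (1/2)[49 + √373233] = 329.964

Kővári–Sós–Turán: let r_1, ..., r_49 be the row sums and z = Σ r_i the total number of 1s. Each pair of columns can share at most one row with both entries 1 (else a 2×2 all-ones block appears), so Σ_i C(r_i, 2) ≤ C(44, 2) = 946. By convexity Σ_i C(r_i, 2) ≥ 49·C(z/49, 2) = z(z − 49)/(2·49), giving z² − 49z − 49·44·43 ≤ 0 and hence z ≤ (1/2)[49 + √(2401 + 4·92708)] = (1/2)[49 + √373233] ≈ (1/2)(49 + 610.928) = 329.964.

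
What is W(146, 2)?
W(146, 2) = 146 + 1 = 147

A 2-term AP is any pair of integers, so a monochromatic 2-AP exists iff some colour is used at least twice. With 146 colours, the colouring i ↦ i on {1, ..., 146} uses each colour once, avoiding any monochromatic pair, so W(146, 2) > 146. For {1, ..., 147}, pigeonhole forces two integers of the same colour, which form a monochromatic 2-AP. Hence W(146, 2) = 147.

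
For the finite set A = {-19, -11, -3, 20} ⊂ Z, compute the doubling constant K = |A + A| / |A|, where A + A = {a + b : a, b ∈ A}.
K = |A + A| / |A| = 9/4

Enumerate A + A = {a + b : a, b ∈ A}. With |A| = 4, there are |A|^2 = 16 ordered sum pairs; collecting distinct values, A + A = {-38, -30, -22, -14, -6, 1, 9, 17, 40}, so |A + A| = 9. Thus K = 9/4. For comparison, the minimum possible |A + A| over all 4-element sets is 2·4 − 1 = 7 (so min K = 7/4), attained only by arithmetic progressions.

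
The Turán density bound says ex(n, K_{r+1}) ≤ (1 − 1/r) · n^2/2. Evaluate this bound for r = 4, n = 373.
Turán density bound = (3/4) · 373^2/2 = 417387/8 ≈ 52173.375

Turán's theorem: ex(n, K_{r+1}) is achieved by the complete r-partite Turán graph T(n, r) with parts as balanced as possible, and is at most (1 − 1/r) · n^2/2. For r = 4, n = 373: the density bound is (3/4) · 139129/2 = 417387/8 ≈ 52173.375. The integer-valued extremum is e(T(373, 4)) = 52173, which is strictly less than the density bound 417387/8 since 4 ∤ 373 (the parts of T(373, 4) cannot all be equal).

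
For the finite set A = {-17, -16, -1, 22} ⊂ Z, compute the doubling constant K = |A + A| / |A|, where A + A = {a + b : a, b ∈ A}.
K = |A + A| / |A| = 10/4 = 5/2

Enumerate A + A = {a + b : a, b ∈ A}. With |A| = 4, there are |A|^2 = 16 ordered sum pairs; collecting distinct values, A + A = {-34, -33, -32, -18, -17, -2, 5, 6, 21, 44}, so |A + A| = 10. Thus K = 10/4 = 5/2. For comparison, the minimum possible |A + A| over all 4-element sets is 2·4 − 1 = 7 (so min K = 7/4), attained only by arithmetic progressions.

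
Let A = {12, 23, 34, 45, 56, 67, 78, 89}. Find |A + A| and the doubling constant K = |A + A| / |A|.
K = |A + A| / |A| = 15/8

Enumerate A + A = {a + b : a, b ∈ A}. With |A| = 8, there are |A|^2 = 64 ordered sum pairs; collecting distinct values, A + A = {24, 35, 46, 57, 68, 79, 90, 101, 112, 123, 134, 145, 156, 167, 178}, so |A + A| = 15. Thus K = 15/8. Here |A + A| = 2|A| − 1 = 15, the minimum possible — so K = 15/8 is minimal, which holds iff A is an arithmetic progression.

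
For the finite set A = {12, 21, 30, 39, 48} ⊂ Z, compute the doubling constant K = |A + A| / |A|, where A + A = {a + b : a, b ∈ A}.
K = |A + A| / |A| = 9/5

Enumerate A + A = {a + b : a, b ∈ A}. With |A| = 5, there are |A|^2 = 25 ordered sum pairs; collecting distinct values, A + A = {24, 33, 42, 51, 60, 69, 78, 87, 96}, so |A + A| = 9. Thus K = 9/5. Here |A + A| = 2|A| − 1 = 9, the minimum possible — so K = 9/5 is minimal, which holds iff A is an arithmetic progression.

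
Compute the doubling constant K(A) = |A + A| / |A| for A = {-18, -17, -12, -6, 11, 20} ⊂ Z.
K = |A + A| / |A| = 20/6 = 10/3

Enumerate A + A = {a + b : a, b ∈ A}. With |A| = 6, there are |A|^2 = 36 ordered sum pairs; collecting distinct values, A + A = {-36, -35, -34, -30, -29, -24, -23, -18, -12, -7, -6, -1, 2, 3, 5, 8, 14, 22, 31, 40}, so |A + A| = 20. Thus K = 20/6 = 10/3. For comparison, the minimum possible |A + A| over all 6-element sets is 2·6 − 1 = 11 (so min K = 11/6), attained only by arithmetic progressions.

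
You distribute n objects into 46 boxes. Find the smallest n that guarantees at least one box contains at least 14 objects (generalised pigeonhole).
n = (14 − 1)·46 + 1 = 599

By the generalised pigeonhole principle, to guarantee some box contains ≥ r objects we need more than (r − 1) · k objects total. Threshold: n = (r − 1) · k + 1. With r = 14 and k = 46: n = 13 · 46 + 1 = 598 + 1 = 599. For n = 598 = 13 · 46, we can put exactly 13 objects in every box, avoiding 14 in any single one — so 599 is tight.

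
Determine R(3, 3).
R(3, 3) = 6

Lower bound: the 5-cycle C_5 (with the remaining edges as the complement) gives a 2-colouring of K_5 with no monochromatic triangle, so R(3, 3) > 5.
Upper bound: in K_6, any vertex has 5 incident edges, so by pigeonhole ≥3 are the same colour (say red). If any pair of those red neighbours has a red edge between them, we get a red triangle; otherwise the three neighbours span a blue triangle. So every 2-colouring of K_6 has a monochromatic triangle.
Hence R(3, 3) = 6.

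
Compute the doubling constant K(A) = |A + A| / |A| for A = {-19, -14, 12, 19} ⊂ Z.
K = |A + A| / |A| = 10/4 = 5/2

Enumerate A + A = {a + b : a, b ∈ A}. With |A| = 4, there are |A|^2 = 16 ordered sum pairs; collecting distinct values, A + A = {-38, -33, -28, -7, -2, 0, 5, 24, 31, 38}, so |A + A| = 10. Thus K = 10/4 = 5/2. For comparison, the minimum possible |A + A| over all 4-element sets is 2·4 − 1 = 7 (so min K = 7/4), attained only by arithmetic progressions.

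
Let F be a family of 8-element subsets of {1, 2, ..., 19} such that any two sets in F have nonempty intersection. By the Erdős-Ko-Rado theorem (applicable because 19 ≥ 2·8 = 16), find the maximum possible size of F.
max |F| = C(18, 7) = 31824

The Erdős-Ko-Rado theorem states: for n ≥ 2k, an intersecting family of k-subsets of an n-element set has size at most C(n − 1, k − 1), with equality for 'star' families {A ⊆ [n] : |A| = k, i ∈ A} (fix an element i). For n = 19, k = 8: C(18, 7) = 31824.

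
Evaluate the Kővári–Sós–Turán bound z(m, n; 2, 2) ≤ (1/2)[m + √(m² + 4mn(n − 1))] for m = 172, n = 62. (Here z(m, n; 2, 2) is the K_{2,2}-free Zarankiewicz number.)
z(172, 62; 2, 2) ≤ (1/2)[172 + √(172² + 4·172·62·61)] = (1/2)[172 + √2631600] = 897.1104

Kővári–Sós–Turán: let r_1, ..., r_172 be the row sums and z = Σ r_i the total number of 1s. Each pair of columns can share at most one row with both entries 1 (else a 2×2 all-ones block appears), so Σ_i C(r_i, 2) ≤ C(62, 2) = 1891. By convexity Σ_i C(r_i, 2) ≥ 172·C(z/172, 2) = z(z − 172)/(2·172), giving z² − 172z − 172·62·61 ≤ 0 and hence z ≤ (1/2)[172 + √(29584 + 4·650504)] = (1/2)[172 + √2631600] ≈ (1/2)(172 + 1622.2207) = 897.1104.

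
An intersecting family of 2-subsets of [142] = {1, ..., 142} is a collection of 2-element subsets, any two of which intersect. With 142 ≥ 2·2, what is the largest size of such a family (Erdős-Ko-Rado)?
max |F| = C(141, 1) = 141

The Erdős-Ko-Rado theorem states: for n ≥ 2k, an intersecting family of k-subsets of an n-element set has size at most C(n − 1, k − 1), with equality for 'star' families {A ⊆ [n] : |A| = k, i ∈ A} (fix an element i). For n = 142, k = 2: C(141, 1) = 141.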